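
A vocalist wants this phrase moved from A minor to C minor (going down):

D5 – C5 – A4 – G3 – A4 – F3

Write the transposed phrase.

A minor to C minor down is a major sixth, so every note moves down by that interval.
D5 → F4
C5 → Eb4
A4 → C4
G3 → Bb2
A4 → C4
F3 → Ab2

F4 Eb4 C4 Bb2 C4 Ab2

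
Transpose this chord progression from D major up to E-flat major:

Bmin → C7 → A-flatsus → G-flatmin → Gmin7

Cmin Db7 Bbbsus Abbmin Abmin7

D major up to E-flat major is a minor second; each chord root moves by that interval while the quality stays the same.
Bmin: root B up a minor second → C, giving Cmin.
C7: root C up a minor second → Db, giving Db7.
A-flatsus: root A-flat up a minor second → Bbb, giving Bbbsus.
G-flatmin: root G-flat up a minor second → Abb, giving Abbmin.
Gmin7: root G up a minor second → Ab, giving Abmin7.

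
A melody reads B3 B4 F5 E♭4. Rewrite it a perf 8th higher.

B4 B5 F6 Eb5

B3 gives B4
B4 gives B5
F5 gives F6
Eb4 gives Eb5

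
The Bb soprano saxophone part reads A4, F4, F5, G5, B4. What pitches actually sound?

Written C4 on the Bb soprano saxophone sounds as Bb3, a major second lower; apply that shift to every note.
A4 -> G4
F4 -> Eb4
F5 -> Eb5
G5 -> F5
B4 -> A4

G4 Eb4 Eb5 F5 A4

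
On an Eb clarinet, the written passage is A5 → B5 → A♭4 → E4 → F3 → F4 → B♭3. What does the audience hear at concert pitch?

C6 D6 Cb5 G4 Ab3 Ab4 Db4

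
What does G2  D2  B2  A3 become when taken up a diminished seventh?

Fb3 Cb3 Ab3 Gb4

G2 to Fb3
D2 to Cb3
B2 to Ab3
A3 to Gb4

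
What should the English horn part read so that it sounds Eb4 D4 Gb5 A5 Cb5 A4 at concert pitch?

The English horn sounds a perfect fifth below written, so the written part must be a perfect fifth above concert — transpose each note up.
Eb4 → Bb4
D4 → A4
Gb5 → Db6
A5 → E6
Cb5 → Gb5
A4 → E5

Bb4 A4 Db6 E6 Gb5 E5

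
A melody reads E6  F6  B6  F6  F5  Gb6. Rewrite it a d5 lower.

A#5 B5 E#6 B5 B4 C6

E6 to A#5
F6 to B5
B6 to E#6
F6 to B5
F5 to B4
Gb6 to C6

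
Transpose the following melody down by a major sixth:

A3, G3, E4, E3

C3 Bb2 G3 G2

A major sixth down from A3 gives C3.
G3 down a major sixth is Bb2.
E4: a sixth down reaches G, and 9 semitones makes it G3.
E3: a sixth down reaches G, and 9 semitones makes it G2.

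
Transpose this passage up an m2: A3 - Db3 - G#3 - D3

Bb3 Ebb3 A3 Eb3

A3: a second up reaches B, and 1 semitone makes it Bb3.
Db3: a second up reaches E, and 1 semitone makes it Ebb3.
G#3: a second up reaches A, and 1 semitone makes it A3.
D3: a second up reaches E, and 1 semitone makes it Eb3.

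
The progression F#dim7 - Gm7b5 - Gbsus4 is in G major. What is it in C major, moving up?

Bdim7 Cm7b5 Cbsus4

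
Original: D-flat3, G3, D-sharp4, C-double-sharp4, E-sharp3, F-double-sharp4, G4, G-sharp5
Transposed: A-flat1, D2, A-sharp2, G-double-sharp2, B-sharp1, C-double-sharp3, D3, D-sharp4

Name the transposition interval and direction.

down a perfect eleventh

Take the first pair: Db3 → Ab1. D to A spans 11 letter names, so the interval is some kind of eleventh.
Ab1 to Db3 is 17 semitones, which makes it a perfect eleventh; the second version is lower, so the direction is down.
Checking another pair — G#5 → D#4 — gives the same interval.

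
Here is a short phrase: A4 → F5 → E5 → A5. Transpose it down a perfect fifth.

A4: a fifth down reaches D, and 7 semitones makes it D4.
F5 down a perfect fifth is Bb4.
E5: a fifth down reaches A, and 7 semitones makes it A4.
A perfect fifth down from A5 gives D5.

D4 Bb4 A4 D5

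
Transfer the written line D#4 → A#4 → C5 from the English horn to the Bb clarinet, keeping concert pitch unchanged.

A#3 E#4 G4

First find concert pitch: the English horn sounds a perfect fifth below written, so D#4 A#4 C5 sounds G#3 D#4 F4.
Then write for Bb clarinet: it sounds a major second below written, so the part must be a major second above concert.
G#3 → A#3
D#4 → E#4
F4 → G4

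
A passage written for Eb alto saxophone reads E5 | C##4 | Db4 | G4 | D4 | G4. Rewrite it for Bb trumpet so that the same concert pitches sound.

First find concert pitch: the Eb alto saxophone sounds a major sixth below written, so E5 C##4 Db4 G4 D4 G4 sounds G4 E#3 Fb3 Bb3 F3 Bb3.
Then write for Bb trumpet: it sounds a major second below written, so the part must be a major second above concert.
G4 → A4
E#3 → F##3
Fb3 → Gb3
Bb3 → C4
F3 → G3
Bb3 → C4

A4 F##3 Gb3 C4 G3 C4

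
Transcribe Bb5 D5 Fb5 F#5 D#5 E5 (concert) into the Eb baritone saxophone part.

The Eb baritone saxophone sounds a major thirteenth below written, so the written part must be a major thirteenth above concert — transpose each note up.
Bb5 -> G7
D5 -> B6
Fb5 -> Db7
F#5 -> D#7
D#5 -> B#6
E5 -> C#7

G7 B6 Db7 D#7 B#6 C#7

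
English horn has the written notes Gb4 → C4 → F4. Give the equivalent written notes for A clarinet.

First find concert pitch: the English horn sounds a perfect fifth below written, so Gb4 C4 F4 sounds Cb4 F3 Bb3.
Then write for A clarinet: it sounds a minor third below written, so the part must be a minor third above concert.
Cb4 → Ebb4
F3 → Ab3
Bb3 → Db4

Ebb4 Ab3 Db4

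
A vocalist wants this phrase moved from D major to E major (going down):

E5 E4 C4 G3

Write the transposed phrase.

D major to E major down is a minor seventh, so every note moves down by that interval.
E5 -> F#4
E4 -> F#3
C4 -> D3
G3 -> A2

F#4 F#3 D3 A2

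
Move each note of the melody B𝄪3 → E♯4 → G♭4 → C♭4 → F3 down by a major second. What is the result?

A##3 D#4 Fb4 Bbb3 Eb3

B##3 becomes A##3
E#4 becomes D#4
Gb4 becomes Fb4
Cb4 becomes Bbb3
F3 becomes Eb3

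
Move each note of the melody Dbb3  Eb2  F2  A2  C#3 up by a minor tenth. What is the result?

Fbb4 Gb3 Ab3 C4 E4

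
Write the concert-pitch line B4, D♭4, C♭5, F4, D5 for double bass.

The double bass sounds a perfect octave below written, so the written part must be a perfect octave above concert — transpose each note up.
B4 becomes B5
Db4 becomes Db5
Cb5 becomes Cb6
F4 becomes F5
D5 becomes D6

B5 Db5 Cb6 F5 D6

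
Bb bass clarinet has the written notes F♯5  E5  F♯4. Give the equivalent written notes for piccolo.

E3 D3 E2

First find concert pitch: the Bb bass clarinet sounds a major ninth below written, so F♯5 E5 F♯4 sounds E4 D4 E3.
Then write for piccolo: it sounds a perfect octave above written, so the part must be a perfect octave below concert.
E4 → E3
D4 → D3
E3 → E2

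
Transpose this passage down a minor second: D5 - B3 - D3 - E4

D5 becomes C#5
B3 becomes A#3
D3 becomes C#3
E4 becomes D#4

C#5 A#3 C#3 D#4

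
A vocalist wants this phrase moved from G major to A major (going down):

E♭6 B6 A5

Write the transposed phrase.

From G down to A is a minor seventh; apply that to each pitch.
Eb6 → F5
B6 → C#6
A5 → B4

F5 C#6 B4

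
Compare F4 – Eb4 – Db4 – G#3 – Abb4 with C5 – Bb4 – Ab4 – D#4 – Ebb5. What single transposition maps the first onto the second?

From F4 to C5 is 5 letter names — a fifth of some quality.
F4 to C5 is 7 semitones, which makes it a perfect fifth; the second version is higher, so the direction is up.
Checking another pair — Abb4 → Ebb5 — gives the same interval.

up a perfect fifth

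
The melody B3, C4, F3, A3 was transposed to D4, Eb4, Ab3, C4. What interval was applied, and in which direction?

up a minor third

Take the first pair: B3 → D4. B to D spans 3 letter names, so the interval is some kind of third.
B3 to D4 is 3 semitones, which makes it a minor third; the second version is higher, so the direction is up.
Checking another pair — A3 → C4 — gives the same interval.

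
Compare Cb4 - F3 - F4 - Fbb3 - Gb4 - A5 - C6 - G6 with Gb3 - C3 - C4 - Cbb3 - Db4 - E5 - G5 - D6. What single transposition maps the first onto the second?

down a perfect fourth

Take the first pair: Cb4 → Gb3. C to G spans 4 letter names, so the interval is some kind of fourth.
Gb3 to Cb4 is 5 semitones, which makes it a perfect fourth; the second version is lower, so the direction is down.
Checking another pair — G6 → D6 — gives the same interval.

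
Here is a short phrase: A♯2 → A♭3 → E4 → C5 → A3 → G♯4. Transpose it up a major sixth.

A#2 -> F##3
Ab3 -> F4
E4 -> C#5
C5 -> A5
A3 -> F#4
G#4 -> E#5

F##3 F4 C#5 A5 F#4 E#5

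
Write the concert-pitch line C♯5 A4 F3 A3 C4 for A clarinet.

The A clarinet sounds a minor third below written, so the written part must be a minor third above concert — transpose each note up.
C#5 to E5
A4 to C5
F3 to Ab3
A3 to C4
C4 to Eb4

E5 C5 Ab3 C4 Eb4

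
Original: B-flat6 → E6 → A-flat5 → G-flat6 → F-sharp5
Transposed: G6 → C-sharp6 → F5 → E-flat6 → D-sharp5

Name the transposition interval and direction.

From Bb6 to G6 is 3 letter names — a third of some quality.
G6 to Bb6 is 3 semitones, which makes it a minor third; the second version is lower, so the direction is down.
Checking another pair — F#5 → D#5 — gives the same interval.

down a minor third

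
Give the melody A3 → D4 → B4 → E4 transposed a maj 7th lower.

A major seventh down from A3 gives Bb2.
A major seventh down from D4 gives Eb3.
B4 down a major seventh is C4.
A major seventh down from E4 gives F3.

Bb2 Eb3 C4 F3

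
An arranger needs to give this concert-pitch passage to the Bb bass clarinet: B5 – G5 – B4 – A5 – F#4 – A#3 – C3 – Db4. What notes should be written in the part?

The Bb bass clarinet sounds a major ninth below written, so the written part must be a major ninth above concert — transpose each note up.
B5 to C#7
G5 to A6
B4 to C#6
A5 to B6
F#4 to G#5
A#3 to B#4
C3 to D4
Db4 to Eb5

C#7 A6 C#6 B6 G#5 B#4 D4 Eb5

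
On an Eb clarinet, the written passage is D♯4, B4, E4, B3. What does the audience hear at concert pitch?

Written C4 on the Eb clarinet sounds as Eb4, a minor third higher; apply that shift to every note.
D#4 -> F#4
B4 -> D5
E4 -> G4
B3 -> D4

F#4 D5 G4 D4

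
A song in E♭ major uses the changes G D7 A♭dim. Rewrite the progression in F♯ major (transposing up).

A# E#7 Bdim

E♭ major up to F♯ major is an augmented second; each chord root moves by that interval while the quality stays the same.
G: root G up an augmented second → A#, giving A#.
D7: root D up an augmented second → E#, giving E#7.
A♭dim: root A♭ up an augmented second → B, giving Bdim.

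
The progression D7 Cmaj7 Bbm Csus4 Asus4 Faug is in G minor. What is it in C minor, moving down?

G7 Fmaj7 Ebm Fsus4 Dsus4 Bbaug

G minor down to C minor is a perfect fifth; each chord root moves by that interval while the quality stays the same.
D7: root D down a perfect fifth → G, giving G7.
Cmaj7: root C down a perfect fifth → F, giving Fmaj7.
Bbm: root Bb down a perfect fifth → Eb, giving Ebm.
Csus4: root C down a perfect fifth → F, giving Fsus4.
Asus4: root A down a perfect fifth → D, giving Dsus4.
Faug: root F down a perfect fifth → Bb, giving Bbaug.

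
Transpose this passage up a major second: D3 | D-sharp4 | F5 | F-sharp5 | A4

E3 E#4 G5 G#5 B4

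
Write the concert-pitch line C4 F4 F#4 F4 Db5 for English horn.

G4 C5 C#5 C5 Ab5

Written C4 sounds as F3 on the English horn, so concert pitches are written a perfect fifth up.
C4 gives G4
F4 gives C5
F#4 gives C#5
F4 gives C5
Db5 gives Ab5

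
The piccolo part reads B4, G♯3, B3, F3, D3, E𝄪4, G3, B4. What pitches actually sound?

B5 G#4 B4 F4 D4 E##5 G4 B5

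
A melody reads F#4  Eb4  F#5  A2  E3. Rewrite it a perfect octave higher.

F#4 becomes F#5
Eb4 becomes Eb5
F#5 becomes F#6
A2 becomes A3
E3 becomes E4

F#5 Eb5 F#6 A3 E4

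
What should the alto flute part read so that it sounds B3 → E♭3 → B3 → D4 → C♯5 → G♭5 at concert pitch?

E4 Ab3 E4 G4 F#5 Cb6

Written C4 sounds as G3 on the alto flute, so concert pitches are written a perfect fourth up.
B3 -> E4
Eb3 -> Ab3
B3 -> E4
D4 -> G4
C#5 -> F#5
Gb5 -> Cb6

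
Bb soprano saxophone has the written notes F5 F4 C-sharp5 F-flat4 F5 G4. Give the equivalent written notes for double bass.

Eb6 Eb5 B5 Ebb5 Eb6 F5

First find concert pitch: the Bb soprano saxophone sounds a major second below written, so F5 F4 C-sharp5 F-flat4 F5 G4 sounds Eb5 Eb4 B4 Ebb4 Eb5 F4.
Then write for double bass: it sounds a perfect octave below written, so the part must be a perfect octave above concert.
Eb5 → Eb6
Eb4 → Eb5
B4 → B5
Ebb4 → Ebb5
Eb5 → Eb6
F4 → F5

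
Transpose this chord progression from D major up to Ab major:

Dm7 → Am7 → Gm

Abm7 Ebm7 Dbm

D major up to Ab major is a diminished fifth; each chord root moves by that interval while the quality stays the same.
Dm7: root D up a diminished fifth → Ab, giving Abm7.
Am7: root A up a diminished fifth → Eb, giving Ebm7.
Gm: root G up a diminished fifth → Db, giving Dbm.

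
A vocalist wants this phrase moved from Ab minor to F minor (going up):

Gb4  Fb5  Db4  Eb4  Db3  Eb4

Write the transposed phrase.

From Ab up to F is a major sixth; apply that to each pitch.
Gb4 to Eb5
Fb5 to Db6
Db4 to Bb4
Eb4 to C5
Db3 to Bb3
Eb4 to C5

Eb5 Db6 Bb4 C5 Bb3 C5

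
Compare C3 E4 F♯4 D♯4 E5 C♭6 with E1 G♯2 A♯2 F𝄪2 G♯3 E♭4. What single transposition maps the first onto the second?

From C3 to E1 is 13 letter names — a thirteenth of some quality.
E1 to C3 is 20 semitones, which makes it a minor thirteenth; the second version is lower, so the direction is down.
Checking another pair — Cb6 → Eb4 — gives the same interval.

down a minor thirteenth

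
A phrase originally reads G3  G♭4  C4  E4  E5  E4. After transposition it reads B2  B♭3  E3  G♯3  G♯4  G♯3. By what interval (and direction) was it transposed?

down a minor sixth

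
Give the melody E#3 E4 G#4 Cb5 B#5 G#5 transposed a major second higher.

F##3 F#4 A#4 Db5 C##6 A#5

A major second up from E#3 gives F##3.
E4 up a major second is F#4.
A major second up from G#4 gives A#4.
A major second up from Cb5 gives Db5.
B#5: a second up reaches C, and 2 semitones makes it C##6.
A major second up from G#5 gives A#5.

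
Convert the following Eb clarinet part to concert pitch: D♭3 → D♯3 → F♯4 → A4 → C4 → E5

Fb3 F#3 A4 C5 Eb4 G5

Written C4 on the Eb clarinet sounds as Eb4, a minor third higher; apply that shift to every note.
Db3 to Fb3
D#3 to F#3
F#4 to A4
A4 to C5
C4 to Eb4
E5 to G5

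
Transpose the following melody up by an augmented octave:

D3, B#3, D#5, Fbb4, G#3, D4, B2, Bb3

D#4 B##4 D##6 Fb5 G##4 D#5 B#3 B4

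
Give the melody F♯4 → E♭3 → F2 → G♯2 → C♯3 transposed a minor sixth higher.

D5 Cb4 Db3 E3 A3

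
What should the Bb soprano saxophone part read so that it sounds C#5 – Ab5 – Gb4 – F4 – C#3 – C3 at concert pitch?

D#5 Bb5 Ab4 G4 D#3 D3

Written C4 sounds as Bb3 on the Bb soprano saxophone, so concert pitches are written a major second up.
C#5 -> D#5
Ab5 -> Bb5
Gb4 -> Ab4
F4 -> G4
C#3 -> D#3
C3 -> D3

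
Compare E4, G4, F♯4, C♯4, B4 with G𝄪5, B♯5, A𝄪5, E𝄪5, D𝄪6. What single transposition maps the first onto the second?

up an augmented tenth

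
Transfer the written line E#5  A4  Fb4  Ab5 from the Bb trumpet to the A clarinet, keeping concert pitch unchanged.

F#5 Bb4 Gbb4 Bbb5

First find concert pitch: the Bb trumpet sounds a major second below written, so E#5 A4 Fb4 Ab5 sounds D#5 G4 Ebb4 Gb5.
Then write for A clarinet: it sounds a minor third below written, so the part must be a minor third above concert.
D#5 → F#5
G4 → Bb4
Ebb4 → Gbb4
Gb5 → Bbb5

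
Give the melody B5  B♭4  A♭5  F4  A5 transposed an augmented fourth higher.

B5: a fourth up reaches E, and 6 semitones makes it E#6.
Bb4 up an augmented fourth is E5.
Ab5 up an augmented fourth is D6.
F4 up an augmented fourth is B4.
An augmented fourth up from A5 gives D#6.

E#6 E5 D6 B4 D#6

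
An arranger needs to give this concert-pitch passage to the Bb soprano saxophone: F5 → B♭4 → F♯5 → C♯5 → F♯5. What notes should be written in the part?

G5 C5 G#5 D#5 G#5

The Bb soprano saxophone sounds a major second below written, so the written part must be a major second above concert — transpose each note up.
F5 -> G5
Bb4 -> C5
F#5 -> G#5
C#5 -> D#5
F#5 -> G#5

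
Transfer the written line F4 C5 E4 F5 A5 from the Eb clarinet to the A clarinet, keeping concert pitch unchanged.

Cb5 Gb5 Bb4 Cb6 Eb6

First find concert pitch: the Eb clarinet sounds a minor third above written, so F4 C5 E4 F5 A5 sounds Ab4 Eb5 G4 Ab5 C6.
Then write for A clarinet: it sounds a minor third below written, so the part must be a minor third above concert.
Ab4 → Cb5
Eb5 → Gb5
G4 → Bb4
Ab5 → Cb6
C6 → Eb6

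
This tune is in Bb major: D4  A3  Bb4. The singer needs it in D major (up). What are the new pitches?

F#4 C#4 D5

From Bb up to D is a major third; apply that to each pitch.
D4 gives F#4
A3 gives C#4
Bb4 gives D5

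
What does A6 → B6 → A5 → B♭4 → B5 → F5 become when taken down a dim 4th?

E#6 F##6 E#5 F#4 F##5 C#5

A diminished fourth down from A6 gives E#6.
A diminished fourth down from B6 gives F##6.
A5: a fourth down reaches E, and 4 semitones makes it E#5.
Bb4: a fourth down reaches F, and 4 semitones makes it F#4.
B5 down a diminished fourth is F##5.
F5 down a diminished fourth is C#5.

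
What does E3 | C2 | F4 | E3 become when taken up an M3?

E3 up a major third is G#3.
A major third up from C2 gives E2.
F4 up a major third is A4.
E3: a third up reaches G, and 4 semitones makes it G#3.

G#3 E2 A4 G#3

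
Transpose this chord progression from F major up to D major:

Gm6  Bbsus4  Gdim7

F major up to D major is a major sixth; each chord root moves by that interval while the quality stays the same.
Gm6: root G up a major sixth → E, giving Em6.
Bbsus4: root Bb up a major sixth → G, giving Gsus4.
Gdim7: root G up a major sixth → E, giving Edim7.

Em6 Gsus4 Edim7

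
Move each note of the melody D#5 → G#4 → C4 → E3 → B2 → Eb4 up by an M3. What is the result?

F##5 B#4 E4 G#3 D#3 G4

D#5 becomes F##5
G#4 becomes B#4
C4 becomes E4
E3 becomes G#3
B2 becomes D#3
Eb4 becomes G4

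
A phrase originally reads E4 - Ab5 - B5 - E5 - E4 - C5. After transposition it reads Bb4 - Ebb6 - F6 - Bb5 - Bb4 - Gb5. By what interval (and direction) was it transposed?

up a diminished fifth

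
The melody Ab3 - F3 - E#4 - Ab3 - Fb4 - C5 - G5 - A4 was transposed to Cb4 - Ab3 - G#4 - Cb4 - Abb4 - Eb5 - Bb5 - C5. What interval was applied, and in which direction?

up a minor third

From Ab3 to Cb4 is 3 letter names — a third of some quality.
Ab3 to Cb4 is 3 semitones, which makes it a minor third; the second version is higher, so the direction is up.
Checking another pair — A4 → C5 — gives the same interval.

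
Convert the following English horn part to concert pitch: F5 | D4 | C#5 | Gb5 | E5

Bb4 G3 F#4 Cb5 A4

Written C4 on the English horn sounds as F3, a perfect fifth lower; apply that shift to every note.
F5 → Bb4
D4 → G3
C#5 → F#4
Gb5 → Cb5
E5 → A4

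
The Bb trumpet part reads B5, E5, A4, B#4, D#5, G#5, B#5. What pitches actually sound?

A5 D5 G4 A#4 C#5 F#5 A#5

The Bb trumpet sounds a major second below written, so transpose each written note down a major second.
B5 becomes A5
E5 becomes D5
A4 becomes G4
B#4 becomes A#4
D#5 becomes C#5
G#5 becomes F#5
B#5 becomes A#5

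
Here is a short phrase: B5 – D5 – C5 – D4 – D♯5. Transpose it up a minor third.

A minor third up from B5 gives D6.
D5 up a minor third is F5.
C5 up a minor third is Eb5.
D4 up a minor third is F4.
D#5: a third up reaches F, and 3 semitones makes it F#5.

D6 F5 Eb5 F4 F#5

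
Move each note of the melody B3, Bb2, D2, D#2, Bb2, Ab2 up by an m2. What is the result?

C4 Cb3 Eb2 E2 Cb3 Bbb2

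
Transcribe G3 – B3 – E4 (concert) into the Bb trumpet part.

A3 C#4 F#4

Written C4 sounds as Bb3 on the Bb trumpet, so concert pitches are written a major second up.
G3 → A3
B3 → C#4
E4 → F#4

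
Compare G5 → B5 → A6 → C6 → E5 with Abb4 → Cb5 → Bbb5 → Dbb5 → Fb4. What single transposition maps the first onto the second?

down an augmented seventh

From G5 to Abb4 is 7 letter names — a seventh of some quality.
Abb4 to G5 is 12 semitones, which makes it an augmented seventh; the second version is lower, so the direction is down.
Checking another pair — E5 → Fb4 — gives the same interval.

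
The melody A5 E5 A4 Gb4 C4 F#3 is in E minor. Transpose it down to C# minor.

From E down to C# is a minor third; apply that to each pitch.
A5 becomes F#5
E5 becomes C#5
A4 becomes F#4
Gb4 becomes Eb4
C4 becomes A3
F#3 becomes D#3

F#5 C#5 F#4 Eb4 A3 D#3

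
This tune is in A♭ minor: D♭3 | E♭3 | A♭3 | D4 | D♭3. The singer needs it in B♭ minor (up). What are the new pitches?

Eb3 F3 Bb3 E4 Eb3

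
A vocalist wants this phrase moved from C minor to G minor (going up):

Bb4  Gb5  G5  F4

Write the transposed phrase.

F5 Db6 D6 C5

From C up to G is a perfect fifth; apply that to each pitch.
Bb4 -> F5
Gb5 -> Db6
G5 -> D6
F4 -> C5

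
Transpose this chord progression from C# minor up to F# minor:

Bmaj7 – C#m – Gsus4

Emaj7 F#m Csus4

C# minor up to F# minor is a perfect fourth; each chord root moves by that interval while the quality stays the same.
Bmaj7: root B up a perfect fourth → E, giving Emaj7.
C#m: root C# up a perfect fourth → F#, giving F#m.
Gsus4: root G up a perfect fourth → C, giving Csus4.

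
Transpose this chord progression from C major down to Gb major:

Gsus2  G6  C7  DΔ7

C major down to Gb major is an augmented fourth; each chord root moves by that interval while the quality stays the same.
Gsus2: root G down an augmented fourth → Db, giving Dbsus2.
G6: root G down an augmented fourth → Db, giving Db6.
C7: root C down an augmented fourth → Gb, giving Gb7.
DΔ7: root D down an augmented fourth → Ab, giving AbΔ7.

Dbsus2 Db6 Gb7 AbΔ7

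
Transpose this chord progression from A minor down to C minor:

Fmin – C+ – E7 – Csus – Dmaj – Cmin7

Abmin Eb+ G7 Ebsus Fmaj Ebmin7

A minor down to C minor is a major sixth; each chord root moves by that interval while the quality stays the same.
Fmin: root F down a major sixth → Ab, giving Abmin.
C+: root C down a major sixth → Eb, giving Eb+.
E7: root E down a major sixth → G, giving G7.
Csus: root C down a major sixth → Eb, giving Ebsus.
Dmaj: root D down a major sixth → F, giving Fmaj.
Cmin7: root C down a major sixth → Eb, giving Ebmin7.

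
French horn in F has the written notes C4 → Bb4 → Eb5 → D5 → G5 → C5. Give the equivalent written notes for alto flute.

Bb3 Ab4 Db5 C5 F5 Bb4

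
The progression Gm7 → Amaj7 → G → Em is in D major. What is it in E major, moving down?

Am7 Bmaj7 A F#m

D major down to E major is a minor seventh; each chord root moves by that interval while the quality stays the same.
Gm7: root G down a minor seventh → A, giving Am7.
Amaj7: root A down a minor seventh → B, giving Bmaj7.
G: root G down a minor seventh → A, giving A.
Em: root E down a minor seventh → F#, giving F#m.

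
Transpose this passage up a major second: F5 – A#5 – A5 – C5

F5 → G5
A#5 → B#5
A5 → B5
C5 → D5

G5 B#5 B5 D5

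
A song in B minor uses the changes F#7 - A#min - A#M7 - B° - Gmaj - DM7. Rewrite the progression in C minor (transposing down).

G7 Bmin BM7 C° Abmaj EbM7

B minor down to C minor is a major seventh; each chord root moves by that interval while the quality stays the same.
F#7: root F# down a major seventh → G, giving G7.
A#min: root A# down a major seventh → B, giving Bmin.
A#M7: root A# down a major seventh → B, giving BM7.
B°: root B down a major seventh → C, giving C°.
Gmaj: root G down a major seventh → Ab, giving Abmaj.
DM7: root D down a major seventh → Eb, giving EbM7.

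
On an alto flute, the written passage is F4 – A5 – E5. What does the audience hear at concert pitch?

C4 E5 B4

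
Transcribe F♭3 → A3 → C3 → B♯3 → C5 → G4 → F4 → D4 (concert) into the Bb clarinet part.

Gb3 B3 D3 C##4 D5 A4 G4 E4

Written C4 sounds as Bb3 on the Bb clarinet, so concert pitches are written a major second up.
Fb3 gives Gb3
A3 gives B3
C3 gives D3
B#3 gives C##4
C5 gives D5
G4 gives A4
F4 gives G4
D4 gives E4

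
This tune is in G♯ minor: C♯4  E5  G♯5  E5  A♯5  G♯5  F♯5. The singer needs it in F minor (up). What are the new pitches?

Bb4 Db6 F6 Db6 G6 F6 Eb6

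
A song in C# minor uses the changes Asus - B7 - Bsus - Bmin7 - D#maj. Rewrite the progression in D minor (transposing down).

C# minor down to D minor is a major seventh; each chord root moves by that interval while the quality stays the same.
Asus: root A down a major seventh → Bb, giving Bbsus.
B7: root B down a major seventh → C, giving C7.
Bsus: root B down a major seventh → C, giving Csus.
Bmin7: root B down a major seventh → C, giving Cmin7.
D#maj: root D# down a major seventh → E, giving Emaj.

Bbsus C7 Csus Cmin7 Emaj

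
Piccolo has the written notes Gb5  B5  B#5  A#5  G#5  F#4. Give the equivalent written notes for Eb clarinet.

First find concert pitch: the piccolo sounds a perfect octave above written, so Gb5 B5 B#5 A#5 G#5 F#4 sounds Gb6 B6 B#6 A#6 G#6 F#5.
Then write for Eb clarinet: it sounds a minor third above written, so the part must be a minor third below concert.
Gb6 → Eb6
B6 → G#6
B#6 → G##6
A#6 → F##6
G#6 → E#6
F#5 → D#5

Eb6 G#6 G##6 F##6 E#6 D#5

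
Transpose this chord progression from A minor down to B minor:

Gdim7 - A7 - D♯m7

Adim7 B7 E#m7

A minor down to B minor is a minor seventh; each chord root moves by that interval while the quality stays the same.
Gdim7: root G down a minor seventh → A, giving Adim7.
A7: root A down a minor seventh → B, giving B7.
D♯m7: root D♯ down a minor seventh → E#, giving E#m7.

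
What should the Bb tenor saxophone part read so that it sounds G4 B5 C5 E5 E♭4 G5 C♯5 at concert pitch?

A5 C#7 D6 F#6 F5 A6 D#6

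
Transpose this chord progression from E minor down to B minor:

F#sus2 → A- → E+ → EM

C#sus2 E- B+ BM

E minor down to B minor is a perfect fourth; each chord root moves by that interval while the quality stays the same.
F#sus2: root F# down a perfect fourth → C#, giving C#sus2.
A-: root A down a perfect fourth → E, giving E-.
E+: root E down a perfect fourth → B, giving B+.
EM: root E down a perfect fourth → B, giving BM.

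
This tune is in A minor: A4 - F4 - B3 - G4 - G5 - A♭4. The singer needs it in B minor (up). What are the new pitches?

B4 G4 C#4 A4 A5 Bb4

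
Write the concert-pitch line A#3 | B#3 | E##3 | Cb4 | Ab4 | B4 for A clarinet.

C#4 D#4 G##3 Ebb4 Cb5 D5

Written C4 sounds as A3 on the A clarinet, so concert pitches are written a minor third up.
A#3 -> C#4
B#3 -> D#4
E##3 -> G##3
Cb4 -> Ebb4
Ab4 -> Cb5
B4 -> D5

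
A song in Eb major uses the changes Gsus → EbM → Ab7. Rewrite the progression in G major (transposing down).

Bsus GM C7

Eb major down to G major is a minor sixth; each chord root moves by that interval while the quality stays the same.
Gsus: root G down a minor sixth → B, giving Bsus.
EbM: root Eb down a minor sixth → G, giving GM.
Ab7: root Ab down a minor sixth → C, giving C7.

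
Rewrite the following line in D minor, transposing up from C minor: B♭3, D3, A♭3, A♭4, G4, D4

C minor to D minor up is a major second, so every note moves up by that interval.
Bb3 to C4
D3 to E3
Ab3 to Bb3
Ab4 to Bb4
G4 to A4
D4 to E4

C4 E3 Bb3 Bb4 A4 E4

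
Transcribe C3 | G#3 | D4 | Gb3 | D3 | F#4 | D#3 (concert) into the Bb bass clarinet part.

D4 A#4 E5 Ab4 E4 G#5 E#4

The Bb bass clarinet sounds a major ninth below written, so the written part must be a major ninth above concert — transpose each note up.
C3 becomes D4
G#3 becomes A#4
D4 becomes E5
Gb3 becomes Ab4
D3 becomes E4
F#4 becomes G#5
D#3 becomes E#4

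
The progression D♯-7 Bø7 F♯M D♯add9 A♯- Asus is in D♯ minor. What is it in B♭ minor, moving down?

D♯ minor down to B♭ minor is an augmented third; each chord root moves by that interval while the quality stays the same.
D♯-7: root D♯ down an augmented third → Bb, giving Bb-7.
Bø7: root B down an augmented third → Gb, giving Gbø7.
F♯M: root F♯ down an augmented third → Db, giving DbM.
D♯add9: root D♯ down an augmented third → Bb, giving Bbadd9.
A♯-: root A♯ down an augmented third → F, giving F-.
Asus: root A down an augmented third → Fb, giving Fbsus.

Bb-7 Gbø7 DbM Bbadd9 F- Fbsus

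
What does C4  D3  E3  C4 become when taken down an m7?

D3 E2 F#2 D3

C4 down a minor seventh is D3.
D3 down a minor seventh is E2.
E3 down a minor seventh is F#2.
A minor seventh down from C4 gives D3.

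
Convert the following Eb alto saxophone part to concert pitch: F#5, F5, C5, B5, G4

The Eb alto saxophone sounds a major sixth below written, so transpose each written note down a major sixth.
F#5 to A4
F5 to Ab4
C5 to Eb4
B5 to D5
G4 to Bb3

A4 Ab4 Eb4 D5 Bb3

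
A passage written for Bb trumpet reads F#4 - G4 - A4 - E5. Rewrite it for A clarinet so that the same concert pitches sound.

First find concert pitch: the Bb trumpet sounds a major second below written, so F#4 G4 A4 E5 sounds E4 F4 G4 D5.
Then write for A clarinet: it sounds a minor third below written, so the part must be a minor third above concert.
E4 → G4
F4 → Ab4
G4 → Bb4
D5 → F5

G4 Ab4 Bb4 F5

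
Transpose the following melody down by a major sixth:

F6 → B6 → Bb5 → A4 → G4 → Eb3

F6 down a major sixth is Ab5.
A major sixth down from B6 gives D6.
Bb5: a sixth down reaches D, and 9 semitones makes it Db5.
A4 down a major sixth is C4.
A major sixth down from G4 gives Bb3.
A major sixth down from Eb3 gives Gb2.

Ab5 D6 Db5 C4 Bb3 Gb2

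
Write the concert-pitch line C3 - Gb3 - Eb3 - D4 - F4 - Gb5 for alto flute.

F3 Cb4 Ab3 G4 Bb4 Cb6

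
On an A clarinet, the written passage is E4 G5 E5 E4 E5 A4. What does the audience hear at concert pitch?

Written C4 on the A clarinet sounds as A3, a minor third lower; apply that shift to every note.
E4 becomes C#4
G5 becomes E5
E5 becomes C#5
E4 becomes C#4
E5 becomes C#5
A4 becomes F#4

C#4 E5 C#5 C#4 C#5 F#4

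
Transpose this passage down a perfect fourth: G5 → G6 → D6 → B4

D5 D6 A5 F#4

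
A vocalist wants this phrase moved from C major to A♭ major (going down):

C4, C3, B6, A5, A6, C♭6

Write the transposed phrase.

Ab3 Ab2 G6 F5 F6 Abb5

From C down to A♭ is a major third; apply that to each pitch.
C4 -> Ab3
C3 -> Ab2
B6 -> G6
A5 -> F5
A6 -> F6
Cb6 -> Abb5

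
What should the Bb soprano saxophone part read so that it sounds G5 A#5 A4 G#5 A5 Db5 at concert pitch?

A5 B#5 B4 A#5 B5 Eb5

The Bb soprano saxophone sounds a major second below written, so the written part must be a major second above concert — transpose each note up.
G5 to A5
A#5 to B#5
A4 to B4
G#5 to A#5
A5 to B5
Db5 to Eb5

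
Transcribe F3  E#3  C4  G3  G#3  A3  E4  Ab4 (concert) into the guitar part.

F4 E#4 C5 G4 G#4 A4 E5 Ab5

Written C4 sounds as C3 on the guitar, so concert pitches are written a perfect octave up.
F3 → F4
E#3 → E#4
C4 → C5
G3 → G4
G#3 → G#4
A3 → A4
E4 → E5
Ab4 → Ab5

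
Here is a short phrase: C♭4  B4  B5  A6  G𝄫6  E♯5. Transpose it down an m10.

A minor tenth down from Cb4 gives Ab2.
B4 down a minor tenth is G#3.
B5: a tenth down reaches G, and 15 semitones makes it G#4.
A minor tenth down from A6 gives F#5.
A minor tenth down from Gbb6 gives Ebb5.
E#5: a tenth down reaches C, and 15 semitones makes it C##4.

Ab2 G#3 G#4 F#5 Ebb5 C##4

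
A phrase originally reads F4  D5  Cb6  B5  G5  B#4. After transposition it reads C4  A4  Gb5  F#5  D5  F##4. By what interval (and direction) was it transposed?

From F4 to C4 is 4 letter names — a fourth of some quality.
C4 to F4 is 5 semitones, which makes it a perfect fourth; the second version is lower, so the direction is down.
Checking another pair — B#4 → F##4 — gives the same interval.

down a perfect fourth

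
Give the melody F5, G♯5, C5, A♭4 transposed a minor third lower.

D5 E#5 A4 F4

F5 → D5
G#5 → E#5
C5 → A4
Ab4 → F4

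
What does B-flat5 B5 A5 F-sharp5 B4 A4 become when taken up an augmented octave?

B6 B#6 A#6 F##6 B#5 A#5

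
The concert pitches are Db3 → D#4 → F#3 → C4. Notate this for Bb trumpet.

Written C4 sounds as Bb3 on the Bb trumpet, so concert pitches are written a major second up.
Db3 gives Eb3
D#4 gives E#4
F#3 gives G#3
C4 gives D4

Eb3 E#4 G#3 D4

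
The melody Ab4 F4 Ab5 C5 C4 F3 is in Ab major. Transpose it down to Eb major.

Eb4 C4 Eb5 G4 G3 C3

Ab major to Eb major down is a perfect fourth, so every note moves down by that interval.
Ab4 becomes Eb4
F4 becomes C4
Ab5 becomes Eb5
C5 becomes G4
C4 becomes G3
F3 becomes C3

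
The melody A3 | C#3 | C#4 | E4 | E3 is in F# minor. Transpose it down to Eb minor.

Gb3 Bb2 Bb3 Db4 Db3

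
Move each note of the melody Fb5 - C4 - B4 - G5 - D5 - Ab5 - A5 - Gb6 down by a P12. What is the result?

Bbb3 F2 E3 C4 G3 Db4 D4 Cb5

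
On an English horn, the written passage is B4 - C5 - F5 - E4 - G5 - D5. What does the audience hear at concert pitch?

Written C4 on the English horn sounds as F3, a perfect fifth lower; apply that shift to every note.
B4 to E4
C5 to F4
F5 to Bb4
E4 to A3
G5 to C5
D5 to G4

E4 F4 Bb4 A3 C5 G4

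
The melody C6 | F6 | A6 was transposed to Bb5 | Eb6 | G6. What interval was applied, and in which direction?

From C6 to Bb5 is 2 letter names — a second of some quality.
Bb5 to C6 is 2 semitones, which makes it a major second; the second version is lower, so the direction is down.
Checking another pair — A6 → G6 — gives the same interval.

down a major second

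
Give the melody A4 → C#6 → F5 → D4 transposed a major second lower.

G4 B5 Eb5 C4

A4 -> G4
C#6 -> B5
F5 -> Eb5
D4 -> C4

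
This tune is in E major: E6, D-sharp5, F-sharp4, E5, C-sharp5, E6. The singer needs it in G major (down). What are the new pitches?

From E down to G is a major sixth; apply that to each pitch.
E6 → G5
D#5 → F#4
F#4 → A3
E5 → G4
C#5 → E4
E6 → G5

G5 F#4 A3 G4 E4 G5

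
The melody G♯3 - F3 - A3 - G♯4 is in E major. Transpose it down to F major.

A2 Gb2 Bb2 A3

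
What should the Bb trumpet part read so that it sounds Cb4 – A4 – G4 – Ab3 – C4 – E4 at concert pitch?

Written C4 sounds as Bb3 on the Bb trumpet, so concert pitches are written a major second up.
Cb4 → Db4
A4 → B4
G4 → A4
Ab3 → Bb3
C4 → D4
E4 → F#4

Db4 B4 A4 Bb3 D4 F#4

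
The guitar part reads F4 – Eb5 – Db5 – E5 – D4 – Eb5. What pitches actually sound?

F3 Eb4 Db4 E4 D3 Eb4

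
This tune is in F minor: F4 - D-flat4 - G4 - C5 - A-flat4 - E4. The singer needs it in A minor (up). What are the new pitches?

A4 F4 B4 E5 C5 G#4

From F up to A is a major third; apply that to each pitch.
F4 → A4
Db4 → F4
G4 → B4
C5 → E5
Ab4 → C5
E4 → G#4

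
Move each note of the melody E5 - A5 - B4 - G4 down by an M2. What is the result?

E5 → D5
A5 → G5
B4 → A4
G4 → F4

D5 G5 A4 F4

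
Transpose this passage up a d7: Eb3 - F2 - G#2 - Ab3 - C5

Dbb4 Ebb3 F3 Gbb4 Bbb5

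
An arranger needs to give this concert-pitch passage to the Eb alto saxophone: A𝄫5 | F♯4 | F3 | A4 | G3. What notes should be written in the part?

The Eb alto saxophone sounds a major sixth below written, so the written part must be a major sixth above concert — transpose each note up.
Abb5 gives Fb6
F#4 gives D#5
F3 gives D4
A4 gives F#5
G3 gives E4

Fb6 D#5 D4 F#5 E4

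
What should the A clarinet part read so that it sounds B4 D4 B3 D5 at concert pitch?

The A clarinet sounds a minor third below written, so the written part must be a minor third above concert — transpose each note up.
B4 → D5
D4 → F4
B3 → D4
D5 → F5

D5 F4 D4 F5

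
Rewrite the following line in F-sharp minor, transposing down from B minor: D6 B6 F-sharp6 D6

A5 F#6 C#6 A5

B minor to F-sharp minor down is a perfect fourth, so every note moves down by that interval.
D6 to A5
B6 to F#6
F#6 to C#6
D6 to A5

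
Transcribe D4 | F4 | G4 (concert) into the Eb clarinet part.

B3 D4 E4

Written C4 sounds as Eb4 on the Eb clarinet, so concert pitches are written a minor third down.
D4 -> B3
F4 -> D4
G4 -> E4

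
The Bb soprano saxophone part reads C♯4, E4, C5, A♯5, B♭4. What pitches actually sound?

The Bb soprano saxophone sounds a major second below written, so transpose each written note down a major second.
C#4 to B3
E4 to D4
C5 to Bb4
A#5 to G#5
Bb4 to Ab4

B3 D4 Bb4 G#5 Ab4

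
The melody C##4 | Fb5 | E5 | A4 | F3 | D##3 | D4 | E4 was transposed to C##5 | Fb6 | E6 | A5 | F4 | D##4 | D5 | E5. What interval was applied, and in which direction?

Take the first pair: C##4 → C##5. C to C spans 8 letter names, so the interval is some kind of octave.
C##4 to C##5 is 12 semitones, which makes it a perfect octave; the second version is higher, so the direction is up.
Checking another pair — E4 → E5 — gives the same interval.

up a perfect octave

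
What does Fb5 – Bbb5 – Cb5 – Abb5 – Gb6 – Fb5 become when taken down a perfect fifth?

Fb5 gives Bbb4
Bbb5 gives Ebb5
Cb5 gives Fb4
Abb5 gives Dbb5
Gb6 gives Cb6
Fb5 gives Bbb4

Bbb4 Ebb5 Fb4 Dbb5 Cb6 Bbb4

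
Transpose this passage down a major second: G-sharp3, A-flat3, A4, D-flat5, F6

F#3 Gb3 G4 Cb5 Eb6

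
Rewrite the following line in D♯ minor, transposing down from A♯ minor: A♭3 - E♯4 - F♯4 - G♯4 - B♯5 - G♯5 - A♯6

Db3 A#3 B3 C#4 E#5 C#5 D#6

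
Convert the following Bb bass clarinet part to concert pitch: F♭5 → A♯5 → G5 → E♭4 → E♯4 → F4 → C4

Ebb4 G#4 F4 Db3 D#3 Eb3 Bb2

Written C4 on the Bb bass clarinet sounds as Bb2, a major ninth lower; apply that shift to every note.
Fb5 -> Ebb4
A#5 -> G#4
G5 -> F4
Eb4 -> Db3
E#4 -> D#3
F4 -> Eb3
C4 -> Bb2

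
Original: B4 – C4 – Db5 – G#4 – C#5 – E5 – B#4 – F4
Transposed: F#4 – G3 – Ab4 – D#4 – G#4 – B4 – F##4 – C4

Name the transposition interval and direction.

Take the first pair: B4 → F#4. B to F spans 4 letter names, so the interval is some kind of fourth.
F#4 to B4 is 5 semitones, which makes it a perfect fourth; the second version is lower, so the direction is down.
Checking another pair — F4 → C4 — gives the same interval.

down a perfect fourth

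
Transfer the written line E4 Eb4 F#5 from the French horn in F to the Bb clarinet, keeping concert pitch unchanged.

B3 Bb3 C#5

First find concert pitch: the French horn in F sounds a perfect fifth below written, so E4 Eb4 F#5 sounds A3 Ab3 B4.
Then write for Bb clarinet: it sounds a major second below written, so the part must be a major second above concert.
A3 → B3
Ab3 → Bb3
B4 → C#5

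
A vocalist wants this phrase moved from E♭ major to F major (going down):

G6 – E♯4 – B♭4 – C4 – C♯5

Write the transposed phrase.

From E♭ down to F is a minor seventh; apply that to each pitch.
G6 -> A5
E#4 -> F##3
Bb4 -> C4
C4 -> D3
C#5 -> D#4

A5 F##3 C4 D3 D#4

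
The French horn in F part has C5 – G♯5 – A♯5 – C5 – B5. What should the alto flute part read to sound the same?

Bb4 F#5 G#5 Bb4 A5

First find concert pitch: the French horn in F sounds a perfect fifth below written, so C5 G♯5 A♯5 C5 B5 sounds F4 C#5 D#5 F4 E5.
Then write for alto flute: it sounds a perfect fourth below written, so the part must be a perfect fourth above concert.
F4 → Bb4
C#5 → F#5
D#5 → G#5
F4 → Bb4
E5 → A5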